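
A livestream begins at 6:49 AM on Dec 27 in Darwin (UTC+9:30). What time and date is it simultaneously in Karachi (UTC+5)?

2:19 AM on December 27

Karachi is 4:30 behind Darwin.
Shift by the zone difference: 6:49 AM − 4:30 = 2:19 AM on Dec 27 in Karachi.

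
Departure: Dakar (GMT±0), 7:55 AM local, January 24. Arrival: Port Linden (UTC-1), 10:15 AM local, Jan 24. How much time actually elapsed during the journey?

3 hours 20 minutes

Departure is already UTC: 7:55 AM on Jan 24.
Arrival in UTC: 10:15 AM + 1:00 = 11:15 AM on Jan 24.
Elapsed = 11:15 AM − 7:55 AM = 3 hours 20 minutes.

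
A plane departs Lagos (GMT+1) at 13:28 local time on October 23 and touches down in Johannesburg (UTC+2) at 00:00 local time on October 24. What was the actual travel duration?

Departure in UTC: 13:28 − 1:00 = 12:28 on Oct 23.
Arrival in UTC: 00:00 − 2:00 = 22:00 on Oct 23.
Elapsed = 22:00 − 12:28 = 9 hours 32 minutes.

9 hours 32 minutes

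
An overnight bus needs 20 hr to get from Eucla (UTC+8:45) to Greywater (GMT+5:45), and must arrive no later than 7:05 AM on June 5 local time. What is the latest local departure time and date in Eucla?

Target arrival in UTC: 7:05 AM − 5:45 = 1:20 AM on Jun 5.
Subtract 20 hours → departure 5:20 AM UTC on Jun 4.
Eucla is UTC+8:45: 5:20 AM + 8:45 = 2:05 PM on Jun 4.

2:05 PM on June 4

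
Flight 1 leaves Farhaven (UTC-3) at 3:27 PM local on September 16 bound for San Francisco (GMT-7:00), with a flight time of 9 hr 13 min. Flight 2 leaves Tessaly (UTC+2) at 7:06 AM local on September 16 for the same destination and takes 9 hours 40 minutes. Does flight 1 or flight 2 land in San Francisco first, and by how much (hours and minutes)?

Flight 1 in UTC: 3:27 PM + 3:00 = 6:27 PM on Sep 16.
+9 hours and 13 minutes → arrive 3:40 AM UTC on Sep 17.
Flight 2 in UTC: 7:06 AM − 2:00 = 5:06 AM on Sep 16.
+9 hours and 40 minutes → arrive 2:46 PM UTC on Sep 16.
Flight 2 lands earlier by 12 hours 54 minutes.

the second, by 12 hours 54 minutes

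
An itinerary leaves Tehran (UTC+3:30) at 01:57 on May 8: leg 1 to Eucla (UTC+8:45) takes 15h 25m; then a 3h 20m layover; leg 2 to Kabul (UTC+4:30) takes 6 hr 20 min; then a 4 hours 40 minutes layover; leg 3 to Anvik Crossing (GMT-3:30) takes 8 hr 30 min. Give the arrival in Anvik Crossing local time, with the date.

Convert departure to UTC: 01:57 − 3:30 = 22:27 UTC on May 7.
Add 15 hours and 25 minutes leg 1 → 13:52 UTC (May 8).
Add 3 hours and 20 minutes layover in Eucla → 17:12 UTC.
Add 6 hours and 20 minutes leg 2 → 23:32 UTC.
Add 4 hours and 40 minutes layover in Kabul → 04:12 UTC (May 9).
Add 8 hours 30 minutes leg 3 → 12:42 UTC.
Anvik Crossing is UTC−3:30, so local arrival = 12:42 − 3:30 = 09:12 on May 9.

09:12 on May 9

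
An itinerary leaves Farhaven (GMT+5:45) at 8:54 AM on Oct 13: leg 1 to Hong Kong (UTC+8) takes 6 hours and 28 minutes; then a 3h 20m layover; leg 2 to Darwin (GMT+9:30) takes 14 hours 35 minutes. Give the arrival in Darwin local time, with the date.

Convert departure to UTC: 8:54 AM − 5:45 = 3:09 AM UTC on Oct 13.
Add 6 hours 28 minutes leg 1 → 9:37 AM UTC.
Add 3 hours and 20 minutes layover in Hong Kong → 12:57 PM UTC.
Add 14 hours 35 minutes leg 2 → 3:32 AM UTC (Oct 14).
Darwin is UTC+9:30, so local arrival = 3:32 AM + 9:30 = 1:02 PM on Oct 14.

1:02 PM on Oct 14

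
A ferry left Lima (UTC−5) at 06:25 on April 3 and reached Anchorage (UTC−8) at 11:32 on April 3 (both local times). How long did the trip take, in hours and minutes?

Anchorage is 3:00 behind Lima.
Clock-face elapsed time (ignoring zones) is 5 hours 7 minutes.
Actual elapsed = 5 hours 7 minutes + 3:00 = 8 hours 7 minutes.

8 hours 7 minutes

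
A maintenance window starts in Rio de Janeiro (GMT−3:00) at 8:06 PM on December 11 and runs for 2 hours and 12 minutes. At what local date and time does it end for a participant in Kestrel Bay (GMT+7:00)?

Convert start to UTC: 8:06 PM + 3:00 = 11:06 PM UTC on Dec 11.
Add 2 hours and 12 minutes duration → 1:18 AM UTC (Dec 12).
Kestrel Bay is UTC+7:00, so local end time = 1:18 AM + 7:00 = 8:18 AM on Dec 12.

8:18 AM on December 12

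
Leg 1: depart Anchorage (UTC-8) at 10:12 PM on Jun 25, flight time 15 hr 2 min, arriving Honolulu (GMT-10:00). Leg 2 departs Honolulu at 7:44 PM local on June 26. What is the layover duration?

8 hours 30 minutes

Convert departure to UTC: 10:12 PM + 8:00 = 6:12 AM UTC on Jun 26.
Add 15 hours and 2 minutes flight time → 9:14 PM UTC.
Honolulu is UTC−10:00, so local arrival = 9:14 PM − 10:00 = 11:14 AM on Jun 26.
Layover = 7:44 PM − 11:14 AM = 8 hours 30 minutes.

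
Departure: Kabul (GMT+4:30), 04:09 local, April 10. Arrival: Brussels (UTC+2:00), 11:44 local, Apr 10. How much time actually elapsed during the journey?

10 hours 5 minutes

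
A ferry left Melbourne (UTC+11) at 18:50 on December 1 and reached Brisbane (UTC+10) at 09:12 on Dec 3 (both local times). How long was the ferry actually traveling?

Departure in UTC: 18:50 − 11:00 = 07:50 on Dec 1.
Arrival in UTC: 09:12 − 10:00 = 23:12 on Dec 2.
Elapsed = 23:12 − 07:50 (+1 day) = 39 hours 22 minutes.

39 hours 22 minutes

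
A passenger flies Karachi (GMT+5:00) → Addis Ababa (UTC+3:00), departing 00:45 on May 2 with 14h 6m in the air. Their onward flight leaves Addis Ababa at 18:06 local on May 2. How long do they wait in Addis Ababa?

5 hours 15 minutes

Convert departure to UTC: 00:45 − 5:00 = 19:45 UTC on May 1.
Add 14 hours 6 minutes flight time → 09:51 UTC (May 2).
Addis Ababa is UTC+3:00, so local arrival = 09:51 + 3:00 = 12:51 on May 2.
Layover = 18:06 − 12:51 = 5 hours 15 minutes.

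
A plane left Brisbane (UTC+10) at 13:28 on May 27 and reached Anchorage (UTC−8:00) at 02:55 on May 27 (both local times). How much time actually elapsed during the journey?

Anchorage is 18:00 behind Brisbane.
Clock-face elapsed time (ignoring zones) is −10 hours 33 minutes.
Actual elapsed = −10 hours 33 minutes + 18:00 = 7 hours 27 minutes.

7 hours 27 minutes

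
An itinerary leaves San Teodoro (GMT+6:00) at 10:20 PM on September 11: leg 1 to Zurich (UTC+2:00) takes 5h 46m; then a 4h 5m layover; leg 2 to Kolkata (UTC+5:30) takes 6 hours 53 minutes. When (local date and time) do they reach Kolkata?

Convert departure to UTC: 10:20 PM − 6:00 = 4:20 PM UTC on Sep 11.
Add 5 hours and 46 minutes leg 1 → 10:06 PM UTC.
Add 4 hours and 5 minutes layover in Zurich → 2:11 AM UTC (Sep 12).
Add 6 hours 53 minutes leg 2 → 9:04 AM UTC.
Kolkata is UTC+5:30, so local arrival = 9:04 AM + 5:30 = 2:34 PM on Sep 12.

2:34 PM on September 12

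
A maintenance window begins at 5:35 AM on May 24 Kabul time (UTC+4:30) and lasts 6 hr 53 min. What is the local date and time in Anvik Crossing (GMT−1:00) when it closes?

6:58 AM on May 24

Anvik Crossing is 5:30 behind Kabul.
After 6 hours and 53 minutes it is 12:28 PM in Kabul.
Shift by the zone difference: 12:28 PM − 5:30 = 6:58 AM on May 24 in Anvik Crossing.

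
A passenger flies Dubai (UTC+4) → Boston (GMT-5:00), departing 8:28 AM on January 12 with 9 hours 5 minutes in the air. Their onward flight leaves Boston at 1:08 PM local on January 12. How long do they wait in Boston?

4 hours 35 minutes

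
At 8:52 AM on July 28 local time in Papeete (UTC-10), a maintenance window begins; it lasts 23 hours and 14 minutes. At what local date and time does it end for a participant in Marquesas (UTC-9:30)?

Convert start to UTC: 8:52 AM + 10:00 = 6:52 PM UTC on Jul 28.
Add 23 hours and 14 minutes duration → 6:06 PM UTC (Jul 29).
Marquesas is UTC−9:30, so local end time = 6:06 PM − 9:30 = 8:36 AM on Jul 29.

8:36 AM on July 29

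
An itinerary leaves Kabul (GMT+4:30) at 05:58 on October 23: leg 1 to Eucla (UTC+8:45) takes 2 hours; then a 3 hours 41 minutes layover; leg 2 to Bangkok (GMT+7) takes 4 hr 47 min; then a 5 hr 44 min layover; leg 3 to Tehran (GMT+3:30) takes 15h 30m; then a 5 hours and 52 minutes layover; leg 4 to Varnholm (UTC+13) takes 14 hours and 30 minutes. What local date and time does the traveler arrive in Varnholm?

18:32 on Oct 25

Convert departure to UTC: 05:58 − 4:30 = 01:28 UTC on Oct 23.
Add 2 hours leg 1 → 03:28 UTC.
Add 3 hours 41 minutes layover in Eucla → 07:09 UTC.
Add 4 hours 47 minutes leg 2 → 11:56 UTC.
Add 5 hours and 44 minutes layover in Bangkok → 17:40 UTC.
Add 15 hours 30 minutes leg 3 → 09:10 UTC (Oct 24).
Add 5 hours 52 minutes layover in Tehran → 15:02 UTC.
Add 14 hours 30 minutes leg 4 → 05:32 UTC (Oct 25).
Varnholm is UTC+13:00, so local arrival = 05:32 + 13:00 = 18:32 on Oct 25.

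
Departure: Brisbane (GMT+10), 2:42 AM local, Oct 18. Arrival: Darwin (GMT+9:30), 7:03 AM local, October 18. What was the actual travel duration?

4 hours 51 minutes

Departure in UTC: 2:42 AM − 10:00 = 4:42 PM on Oct 17.
Arrival in UTC: 7:03 AM − 9:30 = 9:33 PM on Oct 17.
Elapsed = 9:33 PM − 4:42 PM = 4 hours 51 minutes.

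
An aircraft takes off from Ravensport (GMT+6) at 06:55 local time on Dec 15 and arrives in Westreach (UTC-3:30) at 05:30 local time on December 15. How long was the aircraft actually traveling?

8 hours 5 minutes

Westreach is 9:30 behind Ravensport.
Clock-face elapsed time (ignoring zones) is −1 hour 25 minutes.
Actual elapsed = −1 hour 25 minutes + 9:30 = 8 hours 5 minutes.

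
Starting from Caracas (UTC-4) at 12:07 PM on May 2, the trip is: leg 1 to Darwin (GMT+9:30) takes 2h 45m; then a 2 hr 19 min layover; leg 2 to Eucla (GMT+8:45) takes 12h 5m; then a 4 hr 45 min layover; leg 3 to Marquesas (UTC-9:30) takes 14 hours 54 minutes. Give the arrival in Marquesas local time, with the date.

7:25 PM on May 3

Convert departure to UTC: 12:07 PM + 4:00 = 4:07 PM UTC on May 2.
Add 2 hours and 45 minutes leg 1 → 6:52 PM UTC.
Add 2 hours 19 minutes layover in Darwin → 9:11 PM UTC.
Add 12 hours 5 minutes leg 2 → 9:16 AM UTC (May 3).
Add 4 hours 45 minutes layover in Eucla → 2:01 PM UTC.
Add 14 hours and 54 minutes leg 3 → 4:55 AM UTC (May 4).
Marquesas is UTC−9:30, so local arrival = 4:55 AM − 9:30 = 7:25 PM on May 3.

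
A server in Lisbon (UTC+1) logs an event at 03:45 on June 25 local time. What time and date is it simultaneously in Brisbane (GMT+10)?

12:45 on June 25

In UTC: 03:45 − 1:00 = 02:45 on Jun 25.
Brisbane is UTC+10:00: 02:45 + 10:00 = 12:45 on Jun 25.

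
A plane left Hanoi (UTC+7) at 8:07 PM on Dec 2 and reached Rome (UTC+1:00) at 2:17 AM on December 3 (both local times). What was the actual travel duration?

Rome is 6:00 behind Hanoi.
Clock-face elapsed time (ignoring zones) is 6 hours 10 minutes.
Actual elapsed = 6 hours 10 minutes + 6:00 = 12 hours 10 minutes.

12 hours 10 minutes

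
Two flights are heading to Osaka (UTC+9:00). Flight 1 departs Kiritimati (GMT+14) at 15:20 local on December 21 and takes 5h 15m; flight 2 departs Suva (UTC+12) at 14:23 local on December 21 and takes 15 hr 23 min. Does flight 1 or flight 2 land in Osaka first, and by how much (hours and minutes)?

Flight 1 in UTC: 15:20 − 14:00 = 01:20 on Dec 21.
+5 hours and 15 minutes → arrive 06:35 UTC on Dec 21.
Flight 2 in UTC: 14:23 − 12:00 = 02:23 on Dec 21.
+15 hours 23 minutes → arrive 17:46 UTC on Dec 21.
Flight 1 lands earlier by 11 hours 11 minutes.

the first, by 11 hours 11 minutes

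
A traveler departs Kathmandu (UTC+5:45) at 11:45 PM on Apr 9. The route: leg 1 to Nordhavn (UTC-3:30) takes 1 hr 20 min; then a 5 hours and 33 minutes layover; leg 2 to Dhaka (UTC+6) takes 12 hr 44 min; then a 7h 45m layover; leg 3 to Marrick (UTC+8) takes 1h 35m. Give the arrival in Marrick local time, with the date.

6:57 AM on April 11

Convert departure to UTC: 11:45 PM − 5:45 = 6:00 PM UTC on Apr 9.
Add 1 hour and 20 minutes leg 1 → 7:20 PM UTC.
Add 5 hours and 33 minutes layover in Nordhavn → 12:53 AM UTC (Apr 10).
Add 12 hours and 44 minutes leg 2 → 1:37 PM UTC.
Add 7 hours 45 minutes layover in Dhaka → 9:22 PM UTC.
Add 1 hour 35 minutes leg 3 → 10:57 PM UTC.
Marrick is UTC+8:00, so local arrival = 10:57 PM + 8:00 = 6:57 AM on Apr 11.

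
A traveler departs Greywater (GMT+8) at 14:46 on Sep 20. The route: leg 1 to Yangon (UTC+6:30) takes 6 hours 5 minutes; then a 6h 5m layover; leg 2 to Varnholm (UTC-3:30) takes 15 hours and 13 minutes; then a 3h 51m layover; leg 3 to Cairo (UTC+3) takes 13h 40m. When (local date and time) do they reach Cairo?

Convert departure to UTC: 14:46 − 8:00 = 06:46 UTC on Sep 20.
Add 6 hours 5 minutes leg 1 → 12:51 UTC.
Add 6 hours and 5 minutes layover in Yangon → 18:56 UTC.
Add 15 hours and 13 minutes leg 2 → 10:09 UTC (Sep 21).
Add 3 hours 51 minutes layover in Varnholm → 14:00 UTC.
Add 13 hours and 40 minutes leg 3 → 03:40 UTC (Sep 22).
Cairo is UTC+3:00, so local arrival = 03:40 + 3:00 = 06:40 on Sep 22.

06:40 on Sep 22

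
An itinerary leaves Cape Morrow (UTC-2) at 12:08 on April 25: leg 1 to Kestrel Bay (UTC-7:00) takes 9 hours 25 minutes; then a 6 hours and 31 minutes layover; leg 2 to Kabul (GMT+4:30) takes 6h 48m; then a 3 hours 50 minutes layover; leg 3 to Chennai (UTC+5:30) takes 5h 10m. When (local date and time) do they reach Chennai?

03:22 on April 27

Convert departure to UTC: 12:08 + 2:00 = 14:08 UTC on Apr 25.
Add 9 hours and 25 minutes leg 1 → 23:33 UTC.
Add 6 hours and 31 minutes layover in Kestrel Bay → 06:04 UTC (Apr 26).
Add 6 hours and 48 minutes leg 2 → 12:52 UTC.
Add 3 hours 50 minutes layover in Kabul → 16:42 UTC.
Add 5 hours and 10 minutes leg 3 → 21:52 UTC.
Chennai is UTC+5:30, so local arrival = 21:52 + 5:30 = 03:22 on Apr 27.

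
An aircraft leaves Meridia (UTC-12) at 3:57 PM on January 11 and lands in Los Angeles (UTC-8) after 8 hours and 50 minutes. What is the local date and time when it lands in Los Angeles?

Los Angeles is 4:00 ahead of Meridia.
After 8 hours 50 minutes it is 12:47 AM (Jan 12) in Meridia.
Shift by the zone difference: 12:47 AM + 4:00 = 4:47 AM on Jan 12 in Los Angeles.

4:47 AM on Jan 12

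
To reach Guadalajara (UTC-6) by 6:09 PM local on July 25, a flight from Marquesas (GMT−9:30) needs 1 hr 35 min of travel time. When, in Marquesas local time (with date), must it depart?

1:04 PM on Jul 25

Target arrival in UTC: 6:09 PM + 6:00 = 12:09 AM on Jul 26.
Subtract 1 hour and 35 minutes → departure 10:34 PM UTC on Jul 25.
Marquesas is UTC−9:30: 10:34 PM − 9:30 = 1:04 PM on Jul 25.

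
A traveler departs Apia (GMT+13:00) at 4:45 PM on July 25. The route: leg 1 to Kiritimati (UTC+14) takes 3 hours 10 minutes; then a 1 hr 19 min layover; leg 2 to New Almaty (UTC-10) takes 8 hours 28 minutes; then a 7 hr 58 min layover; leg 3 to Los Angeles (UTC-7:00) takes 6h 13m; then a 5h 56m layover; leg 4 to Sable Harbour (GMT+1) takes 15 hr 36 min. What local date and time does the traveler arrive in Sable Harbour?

5:25 AM on Jul 27

Convert departure to UTC: 4:45 PM − 13:00 = 3:45 AM UTC on Jul 25.
Add 3 hours 10 minutes leg 1 → 6:55 AM UTC.
Add 1 hour 19 minutes layover in Kiritimati → 8:14 AM UTC.
Add 8 hours 28 minutes leg 2 → 4:42 PM UTC.
Add 7 hours 58 minutes layover in New Almaty → 12:40 AM UTC (Jul 26).
Add 6 hours and 13 minutes leg 3 → 6:53 AM UTC.
Add 5 hours and 56 minutes layover in Los Angeles → 12:49 PM UTC.
Add 15 hours and 36 minutes leg 4 → 4:25 AM UTC (Jul 27).
Sable Harbour is UTC+1:00, so local arrival = 4:25 AM + 1:00 = 5:25 AM on Jul 27.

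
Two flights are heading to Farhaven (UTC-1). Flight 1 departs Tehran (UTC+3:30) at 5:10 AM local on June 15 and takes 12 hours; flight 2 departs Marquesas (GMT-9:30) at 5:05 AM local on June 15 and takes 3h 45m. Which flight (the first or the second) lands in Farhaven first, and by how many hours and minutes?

the first, by 4 hours 40 minutes

Flight 1 in UTC: 5:10 AM − 3:30 = 1:40 AM on Jun 15.
+12 hours → arrive 1:40 PM UTC on Jun 15.
Flight 2 in UTC: 5:05 AM + 9:30 = 2:35 PM on Jun 15.
+3 hours and 45 minutes → arrive 6:20 PM UTC on Jun 15.
Flight 1 lands earlier by 4 hours 40 minutes.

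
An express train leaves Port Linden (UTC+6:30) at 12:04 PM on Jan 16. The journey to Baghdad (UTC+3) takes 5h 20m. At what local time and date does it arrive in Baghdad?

Baghdad is 3:30 behind Port Linden.
After 5 hours 20 minutes it is 5:24 PM in Port Linden.
Shift by the zone difference: 5:24 PM − 3:30 = 1:54 PM on Jan 16 in Baghdad.

1:54 PM on Jan 16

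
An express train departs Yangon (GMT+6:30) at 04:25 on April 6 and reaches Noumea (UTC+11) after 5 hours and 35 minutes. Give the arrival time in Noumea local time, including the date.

14:30 on April 6

Convert departure to UTC: 04:25 − 6:30 = 21:55 UTC on Apr 5.
Add 5 hours 35 minutes travel time → 03:30 UTC (Apr 6).
Noumea is UTC+11:00, so local arrival = 03:30 + 11:00 = 14:30 on Apr 6.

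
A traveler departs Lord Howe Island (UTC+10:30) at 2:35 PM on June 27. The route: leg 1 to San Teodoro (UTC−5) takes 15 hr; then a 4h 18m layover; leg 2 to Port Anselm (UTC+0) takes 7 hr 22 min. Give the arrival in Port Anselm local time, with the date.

Convert departure to UTC: 2:35 PM − 10:30 = 4:05 AM UTC on Jun 27.
Add 15 hours leg 1 → 7:05 PM UTC.
Add 4 hours and 18 minutes layover in San Teodoro → 11:23 PM UTC.
Add 7 hours 22 minutes leg 2 → 6:45 AM UTC (Jun 28).
Port Anselm is UTC+0, so local arrival is the same: 6:45 AM on Jun 28.

6:45 AM on June 28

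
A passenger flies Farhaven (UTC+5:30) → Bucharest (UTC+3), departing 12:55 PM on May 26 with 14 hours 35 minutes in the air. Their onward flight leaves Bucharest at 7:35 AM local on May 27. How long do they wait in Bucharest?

Convert departure to UTC: 12:55 PM − 5:30 = 7:25 AM UTC on May 26.
Add 14 hours 35 minutes flight time → 10:00 PM UTC.
Bucharest is UTC+3:00, so local arrival = 10:00 PM + 3:00 = 1:00 AM on May 27.
Layover = 7:35 AM − 1:00 AM = 6 hours 35 minutes.

6 hours 35 minutes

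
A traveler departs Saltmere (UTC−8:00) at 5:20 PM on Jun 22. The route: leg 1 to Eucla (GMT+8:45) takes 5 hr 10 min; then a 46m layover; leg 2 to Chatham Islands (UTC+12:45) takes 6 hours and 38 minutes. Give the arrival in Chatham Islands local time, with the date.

Convert departure to UTC: 5:20 PM + 8:00 = 1:20 AM UTC on Jun 23.
Add 5 hours and 10 minutes leg 1 → 6:30 AM UTC.
Add 46 minutes layover in Eucla → 7:16 AM UTC.
Add 6 hours and 38 minutes leg 2 → 1:54 PM UTC.
Chatham Islands is UTC+12:45, so local arrival = 1:54 PM + 12:45 = 2:39 AM on Jun 24.

2:39 AM on June 24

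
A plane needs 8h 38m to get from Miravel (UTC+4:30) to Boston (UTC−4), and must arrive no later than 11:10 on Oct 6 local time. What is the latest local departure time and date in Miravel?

Target arrival in UTC: 11:10 + 4:00 = 15:10 on Oct 6.
Subtract 8 hours 38 minutes → departure 06:32 UTC on Oct 6.
Miravel is UTC+4:30: 06:32 + 4:30 = 11:02 on Oct 6.

11:02 on October 6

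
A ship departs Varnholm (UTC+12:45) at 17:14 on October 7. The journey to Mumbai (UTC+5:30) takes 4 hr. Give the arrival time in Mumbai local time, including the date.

13:59 on October 7

Convert departure to UTC: 17:14 − 12:45 = 04:29 UTC on Oct 7.
Add 4 hours travel time → 08:29 UTC.
Mumbai is UTC+5:30, so local arrival = 08:29 + 5:30 = 13:59 on Oct 7.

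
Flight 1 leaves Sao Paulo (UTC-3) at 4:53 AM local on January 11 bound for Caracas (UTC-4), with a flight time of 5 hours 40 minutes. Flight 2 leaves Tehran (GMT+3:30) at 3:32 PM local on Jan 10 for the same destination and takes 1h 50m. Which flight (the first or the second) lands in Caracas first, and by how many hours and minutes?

the second, by 23 hours 41 minutes

Flight 1 in UTC: 4:53 AM + 3:00 = 7:53 AM on Jan 11.
+5 hours 40 minutes → arrive 1:33 PM UTC on Jan 11.
Flight 2 in UTC: 3:32 PM − 3:30 = 12:02 PM on Jan 10.
+1 hour 50 minutes → arrive 1:52 PM UTC on Jan 10.
Flight 2 lands earlier by 23 hours 41 minutes.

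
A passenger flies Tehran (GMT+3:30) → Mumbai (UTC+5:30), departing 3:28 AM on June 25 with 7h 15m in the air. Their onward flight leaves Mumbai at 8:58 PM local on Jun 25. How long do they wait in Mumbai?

8 hours 15 minutes

Convert departure to UTC: 3:28 AM − 3:30 = 11:58 PM UTC on Jun 24.
Add 7 hours 15 minutes flight time → 7:13 AM UTC (Jun 25).
Mumbai is UTC+5:30, so local arrival = 7:13 AM + 5:30 = 12:43 PM on Jun 25.
Layover = 8:58 PM − 12:43 PM = 8 hours 15 minutes.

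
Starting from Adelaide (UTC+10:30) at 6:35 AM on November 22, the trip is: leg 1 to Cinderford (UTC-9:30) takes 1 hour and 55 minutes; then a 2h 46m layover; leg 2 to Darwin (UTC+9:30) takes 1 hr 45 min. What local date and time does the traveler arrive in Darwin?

12:01 PM on November 22

Convert departure to UTC: 6:35 AM − 10:30 = 8:05 PM UTC on Nov 21.
Add 1 hour 55 minutes leg 1 → 10:00 PM UTC.
Add 2 hours 46 minutes layover in Cinderford → 12:46 AM UTC (Nov 22).
Add 1 hour and 45 minutes leg 2 → 2:31 AM UTC.
Darwin is UTC+9:30, so local arrival = 2:31 AM + 9:30 = 12:01 PM on Nov 22.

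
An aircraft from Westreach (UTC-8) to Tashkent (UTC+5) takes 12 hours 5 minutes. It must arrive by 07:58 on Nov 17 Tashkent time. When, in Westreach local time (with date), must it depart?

Target arrival in UTC: 07:58 − 5:00 = 02:58 on Nov 17.
Subtract 12 hours and 5 minutes → departure 14:53 UTC on Nov 16.
Westreach is UTC−8:00: 14:53 − 8:00 = 06:53 on Nov 16.

06:53 on Nov 16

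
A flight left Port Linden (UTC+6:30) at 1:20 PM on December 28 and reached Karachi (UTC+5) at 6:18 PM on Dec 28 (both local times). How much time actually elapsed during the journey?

6 hours 28 minutes

Departure in UTC: 1:20 PM − 6:30 = 6:50 AM on Dec 28.
Arrival in UTC: 6:18 PM − 5:00 = 1:18 PM on Dec 28.
Elapsed = 1:18 PM − 6:50 AM = 6 hours 28 minutes.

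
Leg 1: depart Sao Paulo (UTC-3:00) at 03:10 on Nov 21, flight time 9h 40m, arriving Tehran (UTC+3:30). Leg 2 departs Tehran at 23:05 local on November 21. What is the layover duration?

3 hours 45 minutes

Convert departure to UTC: 03:10 + 3:00 = 06:10 UTC on Nov 21.
Add 9 hours and 40 minutes flight time → 15:50 UTC.
Tehran is UTC+3:30, so local arrival = 15:50 + 3:30 = 19:20 on Nov 21.
Layover = 23:05 − 19:20 = 3 hours 45 minutes.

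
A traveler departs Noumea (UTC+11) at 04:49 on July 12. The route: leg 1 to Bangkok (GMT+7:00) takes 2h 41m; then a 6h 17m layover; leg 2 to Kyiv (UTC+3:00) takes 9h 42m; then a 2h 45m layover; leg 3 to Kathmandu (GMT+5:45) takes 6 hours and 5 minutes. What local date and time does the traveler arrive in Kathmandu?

03:04 on July 13

Convert departure to UTC: 04:49 − 11:00 = 17:49 UTC on Jul 11.
Add 2 hours and 41 minutes leg 1 → 20:30 UTC.
Add 6 hours and 17 minutes layover in Bangkok → 02:47 UTC (Jul 12).
Add 9 hours and 42 minutes leg 2 → 12:29 UTC.
Add 2 hours and 45 minutes layover in Kyiv → 15:14 UTC.
Add 6 hours and 5 minutes leg 3 → 21:19 UTC.
Kathmandu is UTC+5:45, so local arrival = 21:19 + 5:45 = 03:04 on Jul 13.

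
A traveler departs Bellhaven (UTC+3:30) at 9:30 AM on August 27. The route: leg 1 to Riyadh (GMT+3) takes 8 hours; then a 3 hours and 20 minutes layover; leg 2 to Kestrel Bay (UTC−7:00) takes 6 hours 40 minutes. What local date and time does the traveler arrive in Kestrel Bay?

5:00 PM on August 27

Convert departure to UTC: 9:30 AM − 3:30 = 6:00 AM UTC on Aug 27.
Add 8 hours leg 1 → 2:00 PM UTC.
Add 3 hours 20 minutes layover in Riyadh → 5:20 PM UTC.
Add 6 hours and 40 minutes leg 2 → 12:00 AM UTC (Aug 28).
Kestrel Bay is UTC−7:00, so local arrival = 12:00 AM − 7:00 = 5:00 PM on Aug 27.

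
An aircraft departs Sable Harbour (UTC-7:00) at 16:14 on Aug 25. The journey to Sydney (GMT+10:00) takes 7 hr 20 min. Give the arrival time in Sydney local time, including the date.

16:34 on August 26

Convert departure to UTC: 16:14 + 7:00 = 23:14 UTC on Aug 25.
Add 7 hours 20 minutes travel time → 06:34 UTC (Aug 26).
Sydney is UTC+10:00, so local arrival = 06:34 + 10:00 = 16:34 on Aug 26.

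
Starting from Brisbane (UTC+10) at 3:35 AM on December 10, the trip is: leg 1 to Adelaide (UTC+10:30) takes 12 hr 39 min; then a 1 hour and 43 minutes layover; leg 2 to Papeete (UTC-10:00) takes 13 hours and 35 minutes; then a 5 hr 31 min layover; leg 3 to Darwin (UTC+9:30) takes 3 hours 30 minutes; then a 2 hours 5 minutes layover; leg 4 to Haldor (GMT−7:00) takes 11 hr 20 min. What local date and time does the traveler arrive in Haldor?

Convert departure to UTC: 3:35 AM − 10:00 = 5:35 PM UTC on Dec 9.
Add 12 hours and 39 minutes leg 1 → 6:14 AM UTC (Dec 10).
Add 1 hour 43 minutes layover in Adelaide → 7:57 AM UTC.
Add 13 hours 35 minutes leg 2 → 9:32 PM UTC.
Add 5 hours 31 minutes layover in Papeete → 3:03 AM UTC (Dec 11).
Add 3 hours 30 minutes leg 3 → 6:33 AM UTC.
Add 2 hours and 5 minutes layover in Darwin → 8:38 AM UTC.
Add 11 hours 20 minutes leg 4 → 7:58 PM UTC.
Haldor is UTC−7:00, so local arrival = 7:58 PM − 7:00 = 12:58 PM on Dec 11.

12:58 PM on Dec 11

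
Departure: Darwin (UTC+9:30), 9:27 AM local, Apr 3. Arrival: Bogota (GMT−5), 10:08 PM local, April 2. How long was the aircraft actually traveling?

3 hours 11 minutes

Departure in UTC: 9:27 AM − 9:30 = 11:57 PM on Apr 2.
Arrival in UTC: 10:08 PM + 5:00 = 3:08 AM on Apr 3.
Elapsed = 3:08 AM − 11:57 PM (+1 day) = 3 hours 11 minutes.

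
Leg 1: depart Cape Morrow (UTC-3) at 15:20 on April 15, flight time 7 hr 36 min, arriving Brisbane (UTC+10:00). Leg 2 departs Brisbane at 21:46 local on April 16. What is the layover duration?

Convert departure to UTC: 15:20 + 3:00 = 18:20 UTC on Apr 15.
Add 7 hours and 36 minutes flight time → 01:56 UTC (Apr 16).
Brisbane is UTC+10:00, so local arrival = 01:56 + 10:00 = 11:56 on Apr 16.
Layover = 21:46 − 11:56 = 9 hours 50 minutes.

9 hours 50 minutes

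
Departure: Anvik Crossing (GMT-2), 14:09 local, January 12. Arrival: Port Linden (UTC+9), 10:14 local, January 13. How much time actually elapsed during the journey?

9 hours 5 minutes

Port Linden is 11:00 ahead of Anvik Crossing.
Clock-face elapsed time (ignoring zones) is 20 hours 5 minutes.
Actual elapsed = 20 hours 5 minutes − 11:00 = 9 hours 5 minutes.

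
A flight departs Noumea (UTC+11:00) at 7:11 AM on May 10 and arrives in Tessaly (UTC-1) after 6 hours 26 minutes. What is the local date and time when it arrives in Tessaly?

1:37 AM on May 10

Convert departure to UTC: 7:11 AM − 11:00 = 8:11 PM UTC on May 9.
Add 6 hours 26 minutes travel time → 2:37 AM UTC (May 10).
Tessaly is UTC−1:00, so local arrival = 2:37 AM − 1:00 = 1:37 AM on May 10.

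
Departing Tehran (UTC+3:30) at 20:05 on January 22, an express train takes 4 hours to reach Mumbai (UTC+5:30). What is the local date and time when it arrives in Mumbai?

02:05 on Jan 23

Convert departure to UTC: 20:05 − 3:30 = 16:35 UTC on Jan 22.
Add 4 hours travel time → 20:35 UTC.
Mumbai is UTC+5:30, so local arrival = 20:35 + 5:30 = 02:05 on Jan 23.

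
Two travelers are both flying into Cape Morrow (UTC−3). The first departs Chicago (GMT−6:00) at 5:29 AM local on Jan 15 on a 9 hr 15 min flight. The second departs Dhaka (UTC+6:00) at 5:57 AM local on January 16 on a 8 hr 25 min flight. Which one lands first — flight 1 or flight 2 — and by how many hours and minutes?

the first, by 11 hours 38 minutes

Flight 1 in UTC: 5:29 AM + 6:00 = 11:29 AM on Jan 15.
+9 hours and 15 minutes → arrive 8:44 PM UTC on Jan 15.
Flight 2 in UTC: 5:57 AM − 6:00 = 11:57 PM on Jan 15.
+8 hours 25 minutes → arrive 8:22 AM UTC on Jan 16.
Flight 1 lands earlier by 11 hours 38 minutes.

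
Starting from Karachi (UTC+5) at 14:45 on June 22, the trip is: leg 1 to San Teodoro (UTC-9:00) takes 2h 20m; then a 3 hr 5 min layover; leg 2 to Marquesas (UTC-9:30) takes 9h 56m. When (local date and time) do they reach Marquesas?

Convert departure to UTC: 14:45 − 5:00 = 09:45 UTC on Jun 22.
Add 2 hours 20 minutes leg 1 → 12:05 UTC.
Add 3 hours 5 minutes layover in San Teodoro → 15:10 UTC.
Add 9 hours 56 minutes leg 2 → 01:06 UTC (Jun 23).
Marquesas is UTC−9:30, so local arrival = 01:06 − 9:30 = 15:36 on Jun 22.

15:36 on June 22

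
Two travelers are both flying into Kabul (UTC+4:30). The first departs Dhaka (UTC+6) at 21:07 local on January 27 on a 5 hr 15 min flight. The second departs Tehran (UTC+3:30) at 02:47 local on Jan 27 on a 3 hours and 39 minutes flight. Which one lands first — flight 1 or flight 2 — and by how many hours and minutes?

the second, by 17 hours 26 minutes

Flight 1 in UTC: 21:07 − 6:00 = 15:07 on Jan 27.
+5 hours 15 minutes → arrive 20:22 UTC on Jan 27.
Flight 2 in UTC: 02:47 − 3:30 = 23:17 on Jan 26.
+3 hours 39 minutes → arrive 02:56 UTC on Jan 27.
Flight 2 lands earlier by 17 hours 26 minutes.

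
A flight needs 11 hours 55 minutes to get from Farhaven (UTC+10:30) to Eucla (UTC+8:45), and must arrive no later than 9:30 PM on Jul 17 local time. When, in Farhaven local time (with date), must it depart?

Target arrival in UTC: 9:30 PM − 8:45 = 12:45 PM on Jul 17.
Subtract 11 hours 55 minutes → departure 12:50 AM UTC on Jul 17.
Farhaven is UTC+10:30: 12:50 AM + 10:30 = 11:20 AM on Jul 17.

11:20 AM on Jul 17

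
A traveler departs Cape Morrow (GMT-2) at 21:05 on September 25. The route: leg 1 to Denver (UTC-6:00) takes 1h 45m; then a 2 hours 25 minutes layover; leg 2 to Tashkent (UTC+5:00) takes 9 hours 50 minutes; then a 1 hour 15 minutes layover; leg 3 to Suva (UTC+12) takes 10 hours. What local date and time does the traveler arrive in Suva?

12:20 on September 27

Convert departure to UTC: 21:05 + 2:00 = 23:05 UTC on Sep 25.
Add 1 hour 45 minutes leg 1 → 00:50 UTC (Sep 26).
Add 2 hours and 25 minutes layover in Denver → 03:15 UTC.
Add 9 hours and 50 minutes leg 2 → 13:05 UTC.
Add 1 hour and 15 minutes layover in Tashkent → 14:20 UTC.
Add 10 hours leg 3 → 00:20 UTC (Sep 27).
Suva is UTC+12:00, so local arrival = 00:20 + 12:00 = 12:20 on Sep 27.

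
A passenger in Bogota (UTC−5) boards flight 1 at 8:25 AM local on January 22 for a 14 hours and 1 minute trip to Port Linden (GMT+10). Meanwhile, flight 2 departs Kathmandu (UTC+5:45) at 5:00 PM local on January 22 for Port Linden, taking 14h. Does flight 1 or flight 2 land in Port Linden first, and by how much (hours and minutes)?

the second, by 2 hours 11 minutes

Flight 1 in UTC: 8:25 AM + 5:00 = 1:25 PM on Jan 22.
+14 hours 1 minute → arrive 3:26 AM UTC on Jan 23.
Flight 2 in UTC: 5:00 PM − 5:45 = 11:15 AM on Jan 22.
+14 hours → arrive 1:15 AM UTC on Jan 23.
Flight 2 lands earlier by 2 hours 11 minutes.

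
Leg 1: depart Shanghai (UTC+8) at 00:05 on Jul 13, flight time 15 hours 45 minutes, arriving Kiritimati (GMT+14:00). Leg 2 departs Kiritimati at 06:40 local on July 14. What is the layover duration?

8 hours 50 minutes

Convert departure to UTC: 00:05 − 8:00 = 16:05 UTC on Jul 12.
Add 15 hours and 45 minutes flight time → 07:50 UTC (Jul 13).
Kiritimati is UTC+14:00, so local arrival = 07:50 + 14:00 = 21:50 on Jul 13.
Layover = 06:40 − 21:50 (+1 day) = 8 hours 50 minutes.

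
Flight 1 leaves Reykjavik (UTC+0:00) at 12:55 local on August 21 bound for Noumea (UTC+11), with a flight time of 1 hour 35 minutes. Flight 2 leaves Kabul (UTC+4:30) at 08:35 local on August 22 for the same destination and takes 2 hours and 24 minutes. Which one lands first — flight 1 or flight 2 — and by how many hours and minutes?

the first, by 15 hours 59 minutes

Flight 1 departs at 12:55 UTC (Aug 21).
+1 hour and 35 minutes → arrive 14:30 UTC on Aug 21.
Flight 2 in UTC: 08:35 − 4:30 = 04:05 on Aug 22.
+2 hours and 24 minutes → arrive 06:29 UTC on Aug 22.
Flight 1 lands earlier by 15 hours 59 minutes.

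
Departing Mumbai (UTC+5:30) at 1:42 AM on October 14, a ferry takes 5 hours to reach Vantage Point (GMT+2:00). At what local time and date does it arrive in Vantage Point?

Convert departure to UTC: 1:42 AM − 5:30 = 8:12 PM UTC on Oct 13.
Add 5 hours travel time → 1:12 AM UTC (Oct 14).
Vantage Point is UTC+2:00, so local arrival = 1:12 AM + 2:00 = 3:12 AM on Oct 14.

3:12 AM on Oct 14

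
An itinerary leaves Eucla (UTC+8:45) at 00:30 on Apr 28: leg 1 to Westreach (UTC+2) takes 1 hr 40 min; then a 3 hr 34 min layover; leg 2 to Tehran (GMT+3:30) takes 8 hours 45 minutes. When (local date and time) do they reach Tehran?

Convert departure to UTC: 00:30 − 8:45 = 15:45 UTC on Apr 27.
Add 1 hour 40 minutes leg 1 → 17:25 UTC.
Add 3 hours and 34 minutes layover in Westreach → 20:59 UTC.
Add 8 hours 45 minutes leg 2 → 05:44 UTC (Apr 28).
Tehran is UTC+3:30, so local arrival = 05:44 + 3:30 = 09:14 on Apr 28.

09:14 on Apr 28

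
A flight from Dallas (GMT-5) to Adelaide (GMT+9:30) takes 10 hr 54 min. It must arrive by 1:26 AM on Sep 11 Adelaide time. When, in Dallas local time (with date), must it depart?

Target arrival in UTC: 1:26 AM − 9:30 = 3:56 PM on Sep 10.
Subtract 10 hours and 54 minutes → departure 5:02 AM UTC on Sep 10.
Dallas is UTC−5:00: 5:02 AM − 5:00 = 12:02 AM on Sep 10.

12:02 AM on Sep 10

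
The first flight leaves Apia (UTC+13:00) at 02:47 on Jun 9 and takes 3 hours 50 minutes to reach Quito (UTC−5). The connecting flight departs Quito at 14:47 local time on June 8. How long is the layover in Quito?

2 hours 10 minutes

Convert departure to UTC: 02:47 − 13:00 = 13:47 UTC on Jun 8.
Add 3 hours and 50 minutes flight time → 17:37 UTC.
Quito is UTC−5:00, so local arrival = 17:37 − 5:00 = 12:37 on Jun 8.
Layover = 14:47 − 12:37 = 2 hours 10 minutes.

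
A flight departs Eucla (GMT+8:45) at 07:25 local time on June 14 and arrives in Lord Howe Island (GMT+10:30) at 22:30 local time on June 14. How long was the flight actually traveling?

13 hours 20 minutes

Departure in UTC: 07:25 − 8:45 = 22:40 on Jun 13.
Arrival in UTC: 22:30 − 10:30 = 12:00 on Jun 14.
Elapsed = 12:00 − 22:40 (+1 day) = 13 hours 20 minutes.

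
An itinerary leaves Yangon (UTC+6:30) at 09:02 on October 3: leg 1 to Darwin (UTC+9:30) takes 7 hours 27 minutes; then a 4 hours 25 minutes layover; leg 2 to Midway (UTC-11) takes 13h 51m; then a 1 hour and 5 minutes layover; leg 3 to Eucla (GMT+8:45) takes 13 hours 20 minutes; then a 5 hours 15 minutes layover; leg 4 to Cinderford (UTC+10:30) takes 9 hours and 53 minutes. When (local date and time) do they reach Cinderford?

20:18 on October 5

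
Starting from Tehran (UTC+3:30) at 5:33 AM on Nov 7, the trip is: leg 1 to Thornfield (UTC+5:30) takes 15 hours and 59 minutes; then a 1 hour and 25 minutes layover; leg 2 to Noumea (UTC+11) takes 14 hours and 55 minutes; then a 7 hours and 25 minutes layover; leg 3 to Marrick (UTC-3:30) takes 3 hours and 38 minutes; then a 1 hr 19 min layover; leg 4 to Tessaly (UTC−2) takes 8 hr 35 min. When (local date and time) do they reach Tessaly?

5:19 AM on November 9

Convert departure to UTC: 5:33 AM − 3:30 = 2:03 AM UTC on Nov 7.
Add 15 hours and 59 minutes leg 1 → 6:02 PM UTC.
Add 1 hour 25 minutes layover in Thornfield → 7:27 PM UTC.
Add 14 hours 55 minutes leg 2 → 10:22 AM UTC (Nov 8).
Add 7 hours 25 minutes layover in Noumea → 5:47 PM UTC.
Add 3 hours 38 minutes leg 3 → 9:25 PM UTC.
Add 1 hour 19 minutes layover in Marrick → 10:44 PM UTC.
Add 8 hours and 35 minutes leg 4 → 7:19 AM UTC (Nov 9).
Tessaly is UTC−2:00, so local arrival = 7:19 AM − 2:00 = 5:19 AM on Nov 9.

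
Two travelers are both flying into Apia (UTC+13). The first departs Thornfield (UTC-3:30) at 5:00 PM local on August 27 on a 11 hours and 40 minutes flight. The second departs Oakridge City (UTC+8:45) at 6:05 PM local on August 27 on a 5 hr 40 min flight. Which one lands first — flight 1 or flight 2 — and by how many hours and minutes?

Flight 1 in UTC: 5:00 PM + 3:30 = 8:30 PM on Aug 27.
+11 hours 40 minutes → arrive 8:10 AM UTC on Aug 28.
Flight 2 in UTC: 6:05 PM − 8:45 = 9:20 AM on Aug 27.
+5 hours and 40 minutes → arrive 3:00 PM UTC on Aug 27.
Flight 2 lands earlier by 17 hours 10 minutes.

the second, by 17 hours 10 minutes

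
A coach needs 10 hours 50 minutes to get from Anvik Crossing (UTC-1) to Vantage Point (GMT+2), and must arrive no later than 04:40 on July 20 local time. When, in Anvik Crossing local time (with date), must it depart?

Target arrival in UTC: 04:40 − 2:00 = 02:40 on Jul 20.
Subtract 10 hours and 50 minutes → departure 15:50 UTC on Jul 19.
Anvik Crossing is UTC−1:00: 15:50 − 1:00 = 14:50 on Jul 19.

14:50 on Jul 19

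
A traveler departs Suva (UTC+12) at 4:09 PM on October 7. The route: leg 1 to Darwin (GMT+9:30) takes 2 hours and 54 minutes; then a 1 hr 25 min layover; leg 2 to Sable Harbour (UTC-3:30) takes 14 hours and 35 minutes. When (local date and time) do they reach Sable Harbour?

Convert departure to UTC: 4:09 PM − 12:00 = 4:09 AM UTC on Oct 7.
Add 2 hours and 54 minutes leg 1 → 7:03 AM UTC.
Add 1 hour 25 minutes layover in Darwin → 8:28 AM UTC.
Add 14 hours and 35 minutes leg 2 → 11:03 PM UTC.
Sable Harbour is UTC−3:30, so local arrival = 11:03 PM − 3:30 = 7:33 PM on Oct 7.

7:33 PM on October 7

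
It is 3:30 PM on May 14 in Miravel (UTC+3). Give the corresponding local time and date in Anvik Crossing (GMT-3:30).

In UTC: 3:30 PM − 3:00 = 12:30 PM on May 14.
Anvik Crossing is UTC−3:30: 12:30 PM − 3:30 = 9:00 AM on May 14.

9:00 AM on May 14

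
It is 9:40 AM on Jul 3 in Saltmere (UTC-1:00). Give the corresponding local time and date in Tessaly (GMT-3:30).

7:10 AM on Jul 3

In UTC: 9:40 AM + 1:00 = 10:40 AM on Jul 3.
Tessaly is UTC−3:30: 10:40 AM − 3:30 = 7:10 AM on Jul 3.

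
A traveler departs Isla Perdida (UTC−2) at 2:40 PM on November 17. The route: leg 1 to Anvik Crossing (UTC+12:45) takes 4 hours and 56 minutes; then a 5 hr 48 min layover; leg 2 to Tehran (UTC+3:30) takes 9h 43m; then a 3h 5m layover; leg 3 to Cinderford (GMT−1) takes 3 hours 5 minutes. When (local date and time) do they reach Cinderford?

Convert departure to UTC: 2:40 PM + 2:00 = 4:40 PM UTC on Nov 17.
Add 4 hours 56 minutes leg 1 → 9:36 PM UTC.
Add 5 hours 48 minutes layover in Anvik Crossing → 3:24 AM UTC (Nov 18).
Add 9 hours 43 minutes leg 2 → 1:07 PM UTC.
Add 3 hours 5 minutes layover in Tehran → 4:12 PM UTC.
Add 3 hours and 5 minutes leg 3 → 7:17 PM UTC.
Cinderford is UTC−1:00, so local arrival = 7:17 PM − 1:00 = 6:17 PM on Nov 18.

6:17 PM on Nov 18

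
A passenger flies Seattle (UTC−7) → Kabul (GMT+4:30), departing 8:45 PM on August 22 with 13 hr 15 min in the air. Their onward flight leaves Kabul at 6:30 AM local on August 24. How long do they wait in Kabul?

9 hours

Convert departure to UTC: 8:45 PM + 7:00 = 3:45 AM UTC on Aug 23.
Add 13 hours 15 minutes flight time → 5:00 PM UTC.
Kabul is UTC+4:30, so local arrival = 5:00 PM + 4:30 = 9:30 PM on Aug 23.
Layover = 6:30 AM − 9:30 PM (+1 day) = 9 hours.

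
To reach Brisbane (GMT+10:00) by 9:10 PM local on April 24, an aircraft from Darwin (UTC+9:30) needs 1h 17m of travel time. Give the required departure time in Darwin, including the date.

Target arrival in UTC: 9:10 PM − 10:00 = 11:10 AM on Apr 24.
Subtract 1 hour 17 minutes → departure 9:53 AM UTC on Apr 24.
Darwin is UTC+9:30: 9:53 AM + 9:30 = 7:23 PM on Apr 24.

7:23 PM on April 24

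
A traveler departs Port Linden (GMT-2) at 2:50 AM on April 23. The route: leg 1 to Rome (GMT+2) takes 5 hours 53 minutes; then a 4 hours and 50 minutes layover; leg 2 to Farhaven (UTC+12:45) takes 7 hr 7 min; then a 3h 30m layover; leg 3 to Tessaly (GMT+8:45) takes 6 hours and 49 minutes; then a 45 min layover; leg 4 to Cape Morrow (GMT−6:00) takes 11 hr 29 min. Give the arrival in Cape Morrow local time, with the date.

3:13 PM on Apr 24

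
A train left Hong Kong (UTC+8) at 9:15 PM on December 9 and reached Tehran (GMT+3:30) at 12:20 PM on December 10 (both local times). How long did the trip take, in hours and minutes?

19 hours 35 minutes

Departure in UTC: 9:15 PM − 8:00 = 1:15 PM on Dec 9.
Arrival in UTC: 12:20 PM − 3:30 = 8:50 AM on Dec 10.
Elapsed = 8:50 AM − 1:15 PM (+1 day) = 19 hours 35 minutes.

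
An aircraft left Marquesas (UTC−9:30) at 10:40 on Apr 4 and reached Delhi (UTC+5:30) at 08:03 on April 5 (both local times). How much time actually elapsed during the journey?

6 hours 23 minutes

Departure in UTC: 10:40 + 9:30 = 20:10 on Apr 4.
Arrival in UTC: 08:03 − 5:30 = 02:33 on Apr 5.
Elapsed = 02:33 − 20:10 (+1 day) = 6 hours 23 minutes.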